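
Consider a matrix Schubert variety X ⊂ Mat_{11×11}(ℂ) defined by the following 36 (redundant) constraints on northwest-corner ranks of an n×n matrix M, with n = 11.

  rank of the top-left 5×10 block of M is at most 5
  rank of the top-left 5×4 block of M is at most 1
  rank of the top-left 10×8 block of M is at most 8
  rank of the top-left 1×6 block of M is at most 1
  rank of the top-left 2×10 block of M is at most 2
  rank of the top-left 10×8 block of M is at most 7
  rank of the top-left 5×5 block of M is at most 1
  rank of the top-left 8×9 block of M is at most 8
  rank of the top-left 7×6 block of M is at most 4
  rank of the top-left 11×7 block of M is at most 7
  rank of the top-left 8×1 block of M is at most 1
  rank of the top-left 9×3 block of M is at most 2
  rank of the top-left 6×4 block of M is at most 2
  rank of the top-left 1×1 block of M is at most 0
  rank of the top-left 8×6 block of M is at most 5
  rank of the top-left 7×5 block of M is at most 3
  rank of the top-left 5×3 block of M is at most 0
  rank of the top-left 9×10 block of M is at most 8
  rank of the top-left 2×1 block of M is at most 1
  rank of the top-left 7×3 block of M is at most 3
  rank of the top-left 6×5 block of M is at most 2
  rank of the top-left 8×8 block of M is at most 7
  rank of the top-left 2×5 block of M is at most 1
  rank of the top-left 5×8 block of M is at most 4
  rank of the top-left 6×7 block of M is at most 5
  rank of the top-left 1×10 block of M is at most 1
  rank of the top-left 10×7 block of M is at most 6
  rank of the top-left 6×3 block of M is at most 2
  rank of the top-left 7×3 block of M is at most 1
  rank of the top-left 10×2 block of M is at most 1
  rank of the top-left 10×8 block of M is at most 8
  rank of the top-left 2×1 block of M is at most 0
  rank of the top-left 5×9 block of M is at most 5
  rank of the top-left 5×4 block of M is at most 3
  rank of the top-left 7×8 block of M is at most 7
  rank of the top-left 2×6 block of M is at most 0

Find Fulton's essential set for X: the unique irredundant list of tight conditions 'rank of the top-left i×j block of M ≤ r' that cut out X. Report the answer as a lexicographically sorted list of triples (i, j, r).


Recovering R(i,j) via the rank-extension bound from the 36 conditions:

  i=1: 0  0  0  0  0  0  1  1  1  1  1
  i=2: 0  0  0  0  0  0  1  2  2  2  2
  i=3: 0  0  0  1  1  1  2  3  3  3  3
  i=4: 0  0  0  1  1  2  3  4  4  4  4
  i=5: 0  0  0  1  1  2  3  4  5  5  5
  i=6: 1  1  1  2  2  3  4  5  6  6  6
  i=7: 1  1  1  2  3  4  5  6  7  7  7
  i=8: 1  1  2  3  4  5  6  7  8  8  8
  i=9: 1  1  2  3  4  5  6  7  8  8  9
  i=10: 1  1  2  3  4  5  6  7  8  9  10
  i=11: 1  2  3  4  5  6  7  8  9  10  11

hence w(1..11) = (7, 8, 4, 6, 9, 1, 5, 3, 11, 10, 2).

Rothe diagram D(w) (29 cells), 6 SE-corners (essential conditions):

[(2, 6, 0), (5, 3, 0), (5, 5, 1), (7, 3, 1), (9, 10, 8), (10, 2, 1)]


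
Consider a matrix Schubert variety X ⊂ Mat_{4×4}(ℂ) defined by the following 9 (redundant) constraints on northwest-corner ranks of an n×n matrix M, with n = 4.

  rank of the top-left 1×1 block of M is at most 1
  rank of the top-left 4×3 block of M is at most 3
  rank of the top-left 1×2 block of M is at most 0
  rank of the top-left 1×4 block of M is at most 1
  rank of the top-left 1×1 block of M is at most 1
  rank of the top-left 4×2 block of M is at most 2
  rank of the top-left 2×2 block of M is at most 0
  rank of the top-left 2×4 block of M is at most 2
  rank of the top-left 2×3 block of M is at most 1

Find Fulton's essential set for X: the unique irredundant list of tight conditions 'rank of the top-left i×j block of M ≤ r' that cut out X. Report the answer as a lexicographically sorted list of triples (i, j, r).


The tightest implied rank at each (i,j), from the 9 conditions:

  0 0 1 1
  0 0 1 2
  1 1 2 3
  1 2 3 4

reading off 1-entries of Δ²R: w = (3, 4, 1, 2).

ℓ(w)=4; the 1 essential cell (i,j,r):

[(2, 2, 0)]


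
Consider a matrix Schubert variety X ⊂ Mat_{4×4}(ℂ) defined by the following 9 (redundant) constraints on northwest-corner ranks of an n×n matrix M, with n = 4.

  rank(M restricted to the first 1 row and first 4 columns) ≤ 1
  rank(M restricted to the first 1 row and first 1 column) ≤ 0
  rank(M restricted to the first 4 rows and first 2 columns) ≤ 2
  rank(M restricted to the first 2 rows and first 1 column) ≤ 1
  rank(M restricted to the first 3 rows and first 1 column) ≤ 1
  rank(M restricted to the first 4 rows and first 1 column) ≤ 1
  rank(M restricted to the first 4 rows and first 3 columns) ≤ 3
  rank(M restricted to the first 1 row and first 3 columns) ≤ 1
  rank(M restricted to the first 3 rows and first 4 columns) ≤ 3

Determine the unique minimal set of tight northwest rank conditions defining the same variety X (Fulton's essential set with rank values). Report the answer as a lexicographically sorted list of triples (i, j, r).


Rank table r_w(4×4) implied by the 9 constraints:

  i=1: 0 | 1 | 1 | 1
  i=2: 1 | 2 | 2 | 2
  i=3: 1 | 2 | 3 | 3
  i=4: 1 | 2 | 3 | 4

so w = (2, 1, 3, 4).

ℓ(w)=1; the 1 essential cell (i,j,r):

[(1, 1, 0)]


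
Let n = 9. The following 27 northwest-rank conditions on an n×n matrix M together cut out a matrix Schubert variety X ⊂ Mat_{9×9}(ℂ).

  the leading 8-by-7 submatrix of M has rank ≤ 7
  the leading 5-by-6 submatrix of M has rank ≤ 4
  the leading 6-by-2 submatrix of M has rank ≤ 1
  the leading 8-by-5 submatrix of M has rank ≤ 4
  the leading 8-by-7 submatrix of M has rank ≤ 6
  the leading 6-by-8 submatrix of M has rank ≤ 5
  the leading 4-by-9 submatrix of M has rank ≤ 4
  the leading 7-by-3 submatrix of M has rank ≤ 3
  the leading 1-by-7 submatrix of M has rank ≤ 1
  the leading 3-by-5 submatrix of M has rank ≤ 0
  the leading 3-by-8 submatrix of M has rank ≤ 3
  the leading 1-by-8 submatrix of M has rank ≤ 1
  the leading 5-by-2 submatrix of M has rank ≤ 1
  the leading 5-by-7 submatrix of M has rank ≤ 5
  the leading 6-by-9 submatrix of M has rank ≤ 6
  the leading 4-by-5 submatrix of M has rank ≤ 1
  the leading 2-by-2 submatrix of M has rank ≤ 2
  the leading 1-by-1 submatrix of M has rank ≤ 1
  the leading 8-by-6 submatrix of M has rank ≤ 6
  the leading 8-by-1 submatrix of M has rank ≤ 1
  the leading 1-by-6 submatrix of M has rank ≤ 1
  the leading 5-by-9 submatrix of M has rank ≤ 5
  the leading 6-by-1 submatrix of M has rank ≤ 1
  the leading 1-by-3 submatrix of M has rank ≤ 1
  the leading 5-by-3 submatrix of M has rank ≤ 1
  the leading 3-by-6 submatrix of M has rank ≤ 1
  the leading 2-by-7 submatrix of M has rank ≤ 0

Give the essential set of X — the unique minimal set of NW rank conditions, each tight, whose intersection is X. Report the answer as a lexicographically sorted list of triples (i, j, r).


Computing R[i][j] = min implied NW-rank bound (n=9, 27 conditions):

  0 | 0 | 0 | 0 | 0 | 0 | 0 | 1 | 1
  0 | 0 | 0 | 0 | 0 | 0 | 0 | 1 | 2
  0 | 0 | 0 | 0 | 0 | 1 | 1 | 2 | 3
  1 | 1 | 1 | 1 | 1 | 2 | 2 | 3 | 4
  1 | 1 | 1 | 2 | 2 | 3 | 3 | 4 | 5
  1 | 1 | 2 | 3 | 3 | 4 | 4 | 5 | 6
  1 | 2 | 3 | 4 | 4 | 5 | 5 | 6 | 7
  1 | 2 | 3 | 4 | 4 | 5 | 6 | 7 | 8
  1 | 2 | 3 | 4 | 5 | 6 | 7 | 8 | 9

reading off 1-entries of Δ²R: w = (8, 9, 6, 1, 4, 3, 2, 7, 5).

5 SE-corners of the 23-cell Rothe diagram give Ess(w):

[(2, 7, 0), (3, 5, 0), (5, 3, 1), (6, 2, 1), (8, 5, 4)]


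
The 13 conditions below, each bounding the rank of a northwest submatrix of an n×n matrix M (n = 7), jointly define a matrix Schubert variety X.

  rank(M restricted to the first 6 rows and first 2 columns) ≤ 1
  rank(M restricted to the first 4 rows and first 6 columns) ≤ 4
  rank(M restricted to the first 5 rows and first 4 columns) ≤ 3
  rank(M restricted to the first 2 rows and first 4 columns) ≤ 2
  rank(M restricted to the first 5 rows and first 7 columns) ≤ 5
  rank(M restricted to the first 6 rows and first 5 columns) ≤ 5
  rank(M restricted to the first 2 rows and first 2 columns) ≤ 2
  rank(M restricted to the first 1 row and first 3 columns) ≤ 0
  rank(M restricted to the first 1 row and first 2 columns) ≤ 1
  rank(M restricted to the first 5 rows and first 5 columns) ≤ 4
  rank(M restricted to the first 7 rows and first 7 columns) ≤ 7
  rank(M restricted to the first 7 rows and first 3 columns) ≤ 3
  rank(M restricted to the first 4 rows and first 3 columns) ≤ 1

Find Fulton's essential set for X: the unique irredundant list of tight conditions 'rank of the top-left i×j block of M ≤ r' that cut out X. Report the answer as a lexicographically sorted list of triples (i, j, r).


Recovering R(i,j) via the rank-extension bound from the 13 conditions:

  R[1]: 0, 0, 0, 1, 1, 1, 1
  R[2]: 1, 1, 1, 2, 2, 2, 2
  R[3]: 1, 1, 1, 2, 3, 3, 3
  R[4]: 1, 1, 1, 2, 3, 4, 4
  R[5]: 1, 1, 2, 3, 4, 5, 5
  R[6]: 1, 1, 2, 3, 4, 5, 6
  R[7]: 1, 2, 3, 4, 5, 6, 7

hence w(1..7) = (4, 1, 5, 6, 3, 7, 2).

3 SE-corners of the 9-cell Rothe diagram give Ess(w):

[(1, 3, 0), (4, 3, 1), (6, 2, 1)]


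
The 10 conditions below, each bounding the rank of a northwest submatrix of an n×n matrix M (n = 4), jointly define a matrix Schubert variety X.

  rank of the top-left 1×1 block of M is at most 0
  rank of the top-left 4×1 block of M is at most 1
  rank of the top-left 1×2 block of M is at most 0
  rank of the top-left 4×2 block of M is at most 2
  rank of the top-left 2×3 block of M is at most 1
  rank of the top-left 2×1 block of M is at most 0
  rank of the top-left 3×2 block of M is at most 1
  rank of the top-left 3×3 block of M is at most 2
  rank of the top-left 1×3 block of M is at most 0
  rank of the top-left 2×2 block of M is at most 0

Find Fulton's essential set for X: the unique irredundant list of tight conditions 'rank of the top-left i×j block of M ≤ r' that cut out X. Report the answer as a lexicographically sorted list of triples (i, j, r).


Propagating the 10 rank bounds to every northwest block:

  0 | 0 | 0 | 1
  0 | 0 | 1 | 2
  1 | 1 | 2 | 3
  1 | 2 | 3 | 4

so w = (4, 3, 1, 2).

2 SE-corners of the 5-cell Rothe diagram give Ess(w):

[(1, 3, 0), (2, 2, 0)]


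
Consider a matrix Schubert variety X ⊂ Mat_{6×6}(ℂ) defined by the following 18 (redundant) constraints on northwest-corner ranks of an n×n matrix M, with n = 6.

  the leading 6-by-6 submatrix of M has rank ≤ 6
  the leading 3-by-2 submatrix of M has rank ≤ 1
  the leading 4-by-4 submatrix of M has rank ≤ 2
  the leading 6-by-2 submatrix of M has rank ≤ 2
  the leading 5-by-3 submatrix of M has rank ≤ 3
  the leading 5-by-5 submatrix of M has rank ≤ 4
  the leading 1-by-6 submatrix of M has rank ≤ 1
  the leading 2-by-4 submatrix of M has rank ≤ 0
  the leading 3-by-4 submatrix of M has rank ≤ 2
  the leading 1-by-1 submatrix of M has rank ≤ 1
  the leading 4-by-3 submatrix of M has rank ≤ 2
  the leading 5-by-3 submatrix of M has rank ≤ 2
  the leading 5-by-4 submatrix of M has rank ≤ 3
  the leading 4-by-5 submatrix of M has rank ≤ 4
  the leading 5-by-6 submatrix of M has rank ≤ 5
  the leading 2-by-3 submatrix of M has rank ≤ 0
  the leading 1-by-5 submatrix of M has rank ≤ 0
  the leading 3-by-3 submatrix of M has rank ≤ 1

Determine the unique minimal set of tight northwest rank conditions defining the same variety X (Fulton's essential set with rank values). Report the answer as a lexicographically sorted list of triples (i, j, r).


Recovering R(i,j) via the rank-extension bound from the 18 conditions:

  0, 0, 0, 0, 0, 1
  0, 0, 0, 0, 1, 2
  1, 1, 1, 1, 2, 3
  1, 2, 2, 2, 3, 4
  1, 2, 2, 3, 4, 5
  1, 2, 3, 4, 5, 6

so w = (6, 5, 1, 2, 4, 3).

D(w) has 10 cells with 3 SE-corners; essential set:

[(1, 5, 0), (2, 4, 0), (5, 3, 2)]


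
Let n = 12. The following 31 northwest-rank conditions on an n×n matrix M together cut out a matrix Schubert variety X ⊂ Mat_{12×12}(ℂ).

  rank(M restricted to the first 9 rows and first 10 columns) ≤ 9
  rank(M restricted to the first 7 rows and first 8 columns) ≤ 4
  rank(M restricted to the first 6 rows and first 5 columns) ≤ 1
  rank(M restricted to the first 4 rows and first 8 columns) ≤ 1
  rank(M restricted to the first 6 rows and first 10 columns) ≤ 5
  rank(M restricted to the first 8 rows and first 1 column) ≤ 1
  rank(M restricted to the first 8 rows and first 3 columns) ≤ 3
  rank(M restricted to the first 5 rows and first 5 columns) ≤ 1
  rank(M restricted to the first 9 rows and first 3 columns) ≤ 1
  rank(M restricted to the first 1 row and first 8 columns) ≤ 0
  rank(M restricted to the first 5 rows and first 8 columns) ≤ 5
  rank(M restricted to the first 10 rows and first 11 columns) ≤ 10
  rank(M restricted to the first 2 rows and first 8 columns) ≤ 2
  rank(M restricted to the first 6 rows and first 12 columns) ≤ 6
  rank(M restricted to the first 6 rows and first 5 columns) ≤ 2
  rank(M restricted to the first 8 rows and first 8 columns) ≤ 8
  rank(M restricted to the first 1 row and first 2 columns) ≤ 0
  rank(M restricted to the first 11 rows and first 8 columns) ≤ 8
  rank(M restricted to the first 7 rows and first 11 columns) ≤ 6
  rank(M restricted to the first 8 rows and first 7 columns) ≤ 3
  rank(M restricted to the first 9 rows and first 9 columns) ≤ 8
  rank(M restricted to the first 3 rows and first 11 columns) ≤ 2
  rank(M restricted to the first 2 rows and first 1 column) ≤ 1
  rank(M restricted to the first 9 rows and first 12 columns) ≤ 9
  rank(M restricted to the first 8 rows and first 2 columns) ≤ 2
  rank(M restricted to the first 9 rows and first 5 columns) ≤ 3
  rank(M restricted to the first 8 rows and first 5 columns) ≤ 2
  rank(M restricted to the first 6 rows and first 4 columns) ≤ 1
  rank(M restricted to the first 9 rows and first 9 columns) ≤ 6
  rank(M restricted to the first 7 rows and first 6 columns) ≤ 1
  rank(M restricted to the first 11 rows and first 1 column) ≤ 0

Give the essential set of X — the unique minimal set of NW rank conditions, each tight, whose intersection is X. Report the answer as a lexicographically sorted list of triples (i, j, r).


Reconstructing r_w from the 31 given conditions:

  R[1]: 0  0  0  0  0  0  0  0  1  1  1  1
  R[2]: 0  1  1  1  1  1  1  1  2  2  2  2
  R[3]: 0  1  1  1  1  1  1  1  2  2  2  3
  R[4]: 0  1  1  1  1  1  1  1  2  3  3  4
  R[5]: 0  1  1  1  1  1  2  2  3  4  4  5
  R[6]: 0  1  1  1  1  1  2  3  4  5  5  6
  R[7]: 0  1  1  1  1  1  2  3  4  5  6  7
  R[8]: 0  1  1  2  2  2  3  4  5  6  7  8
  R[9]: 0  1  1  2  3  3  4  5  6  7  8  9
  R[10]: 0  1  2  3  4  4  5  6  7  8  9  10
  R[11]: 0  1  2  3  4  5  6  7  8  9  10  11
  R[12]: 1  2  3  4  5  6  7  8  9  10  11  12

hence w(1..12) = (9, 2, 12, 10, 7, 8, 11, 4, 5, 3, 6, 1).

6 SE-corners of the 46-cell Rothe diagram give Ess(w):

[(1, 8, 0), (3, 11, 2), (4, 8, 1), (7, 6, 1), (9, 3, 1), (11, 1, 0)]


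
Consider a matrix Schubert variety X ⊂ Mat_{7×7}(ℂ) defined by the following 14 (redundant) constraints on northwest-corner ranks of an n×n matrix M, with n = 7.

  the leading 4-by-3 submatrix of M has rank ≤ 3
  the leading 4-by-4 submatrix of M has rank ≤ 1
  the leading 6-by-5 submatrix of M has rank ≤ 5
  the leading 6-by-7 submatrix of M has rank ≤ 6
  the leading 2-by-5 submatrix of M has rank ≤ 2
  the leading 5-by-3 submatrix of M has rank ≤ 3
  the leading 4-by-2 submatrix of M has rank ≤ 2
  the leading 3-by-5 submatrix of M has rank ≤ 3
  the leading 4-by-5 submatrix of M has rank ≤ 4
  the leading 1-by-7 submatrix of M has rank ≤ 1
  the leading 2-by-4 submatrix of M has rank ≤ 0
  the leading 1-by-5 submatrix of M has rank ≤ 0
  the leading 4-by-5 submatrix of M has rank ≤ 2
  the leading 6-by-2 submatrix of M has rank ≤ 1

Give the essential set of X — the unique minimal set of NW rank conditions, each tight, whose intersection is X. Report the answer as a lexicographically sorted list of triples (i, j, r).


Computing R[i][j] = min implied NW-rank bound (n=7, 14 conditions):

  R[1]: 0  0  0  0  0  1  1
  R[2]: 0  0  0  0  1  2  2
  R[3]: 1  1  1  1  2  3  3
  R[4]: 1  1  1  1  2  3  4
  R[5]: 1  1  2  2  3  4  5
  R[6]: 1  1  2  3  4  5  6
  R[7]: 1  2  3  4  5  6  7

so w = (6, 5, 1, 7, 3, 4, 2).

ℓ(w)=14; the 4 essential cells (i,j,r):

[(1, 5, 0), (2, 4, 0), (4, 4, 1), (6, 2, 1)]


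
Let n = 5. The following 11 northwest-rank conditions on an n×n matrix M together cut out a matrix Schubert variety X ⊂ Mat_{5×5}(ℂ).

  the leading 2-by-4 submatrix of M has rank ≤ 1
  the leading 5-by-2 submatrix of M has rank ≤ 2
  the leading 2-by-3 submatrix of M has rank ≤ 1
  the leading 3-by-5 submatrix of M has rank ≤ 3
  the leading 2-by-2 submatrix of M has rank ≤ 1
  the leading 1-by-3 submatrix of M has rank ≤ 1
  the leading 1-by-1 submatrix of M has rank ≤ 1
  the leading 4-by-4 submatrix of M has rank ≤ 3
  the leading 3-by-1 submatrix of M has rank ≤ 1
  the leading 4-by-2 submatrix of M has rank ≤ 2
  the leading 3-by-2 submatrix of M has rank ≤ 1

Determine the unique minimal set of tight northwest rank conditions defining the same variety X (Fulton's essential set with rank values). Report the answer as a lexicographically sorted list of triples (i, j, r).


Propagating the 11 rank bounds to every northwest block:

  row 1: 1, 1, 1, 1, 1
  row 2: 1, 1, 1, 1, 2
  row 3: 1, 1, 2, 2, 3
  row 4: 1, 2, 3, 3, 4
  row 5: 1, 2, 3, 4, 5

the unique w with this rank table is (1, 5, 3, 2, 4).

Rothe diagram D(w) (4 cells), 2 SE-corners (essential conditions):

[(2, 4, 1), (3, 2, 1)]


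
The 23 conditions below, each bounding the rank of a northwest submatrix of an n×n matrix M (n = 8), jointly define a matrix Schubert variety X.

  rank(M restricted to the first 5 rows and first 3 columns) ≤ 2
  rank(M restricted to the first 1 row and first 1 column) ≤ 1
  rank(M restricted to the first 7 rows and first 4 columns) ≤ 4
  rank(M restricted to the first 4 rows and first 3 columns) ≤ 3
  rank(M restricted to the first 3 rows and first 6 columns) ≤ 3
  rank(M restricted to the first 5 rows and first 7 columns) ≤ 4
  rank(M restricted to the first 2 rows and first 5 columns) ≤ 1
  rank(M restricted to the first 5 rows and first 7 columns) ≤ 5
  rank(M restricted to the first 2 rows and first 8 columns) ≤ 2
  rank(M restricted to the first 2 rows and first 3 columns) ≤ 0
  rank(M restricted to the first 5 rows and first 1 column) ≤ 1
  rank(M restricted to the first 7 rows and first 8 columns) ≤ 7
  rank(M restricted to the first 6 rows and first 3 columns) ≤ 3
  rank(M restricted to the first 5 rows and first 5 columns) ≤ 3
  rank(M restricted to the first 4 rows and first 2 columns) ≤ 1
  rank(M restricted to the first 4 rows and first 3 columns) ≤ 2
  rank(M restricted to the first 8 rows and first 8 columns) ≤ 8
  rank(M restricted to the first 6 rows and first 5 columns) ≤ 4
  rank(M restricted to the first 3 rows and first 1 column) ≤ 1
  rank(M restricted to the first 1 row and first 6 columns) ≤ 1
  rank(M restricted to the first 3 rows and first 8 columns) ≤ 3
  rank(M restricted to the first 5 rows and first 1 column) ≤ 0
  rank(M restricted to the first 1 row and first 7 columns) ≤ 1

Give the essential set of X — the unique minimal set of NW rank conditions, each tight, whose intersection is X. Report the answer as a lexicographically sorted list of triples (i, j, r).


Computing R[i][j] = min implied NW-rank bound (n=8, 23 conditions):

  0 | 0 | 0 | 1 | 1 | 1 | 1 | 1
  0 | 0 | 0 | 1 | 1 | 2 | 2 | 2
  0 | 1 | 1 | 2 | 2 | 3 | 3 | 3
  0 | 1 | 2 | 3 | 3 | 4 | 4 | 4
  0 | 1 | 2 | 3 | 3 | 4 | 4 | 5
  1 | 2 | 3 | 4 | 4 | 5 | 5 | 6
  1 | 2 | 3 | 4 | 5 | 6 | 6 | 7
  1 | 2 | 3 | 4 | 5 | 6 | 7 | 8

giving w = (4, 6, 2, 3, 8, 1, 5, 7) via Δ²R.

D(w) has 12 cells with 5 SE-corners; essential set:

[(2, 3, 0), (2, 5, 1), (5, 1, 0), (5, 5, 3), (5, 7, 4)]


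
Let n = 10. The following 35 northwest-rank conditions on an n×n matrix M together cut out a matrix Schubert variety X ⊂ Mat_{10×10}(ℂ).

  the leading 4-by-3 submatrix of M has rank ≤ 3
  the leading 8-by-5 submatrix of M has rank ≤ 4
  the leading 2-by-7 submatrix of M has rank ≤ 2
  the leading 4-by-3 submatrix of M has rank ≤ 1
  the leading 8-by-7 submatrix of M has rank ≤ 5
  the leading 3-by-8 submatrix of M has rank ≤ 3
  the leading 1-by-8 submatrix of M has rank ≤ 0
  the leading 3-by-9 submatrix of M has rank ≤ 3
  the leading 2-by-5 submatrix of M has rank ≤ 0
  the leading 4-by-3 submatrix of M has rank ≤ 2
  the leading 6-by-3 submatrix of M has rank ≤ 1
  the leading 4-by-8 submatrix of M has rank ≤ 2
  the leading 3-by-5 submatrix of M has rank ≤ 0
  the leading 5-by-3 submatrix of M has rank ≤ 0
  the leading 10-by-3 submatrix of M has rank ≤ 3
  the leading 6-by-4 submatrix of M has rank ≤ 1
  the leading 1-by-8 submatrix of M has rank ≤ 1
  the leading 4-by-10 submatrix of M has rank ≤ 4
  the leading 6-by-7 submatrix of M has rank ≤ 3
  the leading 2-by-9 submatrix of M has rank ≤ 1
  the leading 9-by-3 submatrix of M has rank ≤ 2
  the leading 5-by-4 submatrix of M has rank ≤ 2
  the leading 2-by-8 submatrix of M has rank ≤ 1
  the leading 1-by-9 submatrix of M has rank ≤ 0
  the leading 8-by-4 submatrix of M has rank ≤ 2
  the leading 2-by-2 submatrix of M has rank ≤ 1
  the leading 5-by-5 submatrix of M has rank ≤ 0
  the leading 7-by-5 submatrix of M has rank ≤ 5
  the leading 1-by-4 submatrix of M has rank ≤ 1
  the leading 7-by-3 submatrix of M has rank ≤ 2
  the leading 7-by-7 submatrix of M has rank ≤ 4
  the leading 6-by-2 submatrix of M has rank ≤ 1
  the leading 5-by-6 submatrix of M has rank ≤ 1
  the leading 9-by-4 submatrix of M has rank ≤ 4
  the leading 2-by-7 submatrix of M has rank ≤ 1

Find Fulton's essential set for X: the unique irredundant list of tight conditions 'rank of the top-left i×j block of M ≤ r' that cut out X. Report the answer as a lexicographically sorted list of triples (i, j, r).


The tightest implied rank at each (i,j), from the 35 conditions:

  i=1: 0 0 0 0 0 0 0 0 0 1
  i=2: 0 0 0 0 0 1 1 1 1 2
  i=3: 0 0 0 0 0 1 2 2 2 3
  i=4: 0 0 0 0 0 1 2 2 3 4
  i=5: 0 0 0 0 0 1 2 3 4 5
  i=6: 1 1 1 1 1 2 3 4 5 6
  i=7: 1 2 2 2 2 3 4 5 6 7
  i=8: 1 2 2 2 3 4 5 6 7 8
  i=9: 1 2 2 3 4 5 6 7 8 9
  i=10: 1 2 3 4 5 6 7 8 9 10

so w = (10, 6, 7, 9, 8, 1, 2, 5, 4, 3).

5 SE-corners of the 33-cell Rothe diagram give Ess(w):

[(1, 9, 0), (4, 8, 2), (5, 5, 0), (8, 4, 2), (9, 3, 2)]


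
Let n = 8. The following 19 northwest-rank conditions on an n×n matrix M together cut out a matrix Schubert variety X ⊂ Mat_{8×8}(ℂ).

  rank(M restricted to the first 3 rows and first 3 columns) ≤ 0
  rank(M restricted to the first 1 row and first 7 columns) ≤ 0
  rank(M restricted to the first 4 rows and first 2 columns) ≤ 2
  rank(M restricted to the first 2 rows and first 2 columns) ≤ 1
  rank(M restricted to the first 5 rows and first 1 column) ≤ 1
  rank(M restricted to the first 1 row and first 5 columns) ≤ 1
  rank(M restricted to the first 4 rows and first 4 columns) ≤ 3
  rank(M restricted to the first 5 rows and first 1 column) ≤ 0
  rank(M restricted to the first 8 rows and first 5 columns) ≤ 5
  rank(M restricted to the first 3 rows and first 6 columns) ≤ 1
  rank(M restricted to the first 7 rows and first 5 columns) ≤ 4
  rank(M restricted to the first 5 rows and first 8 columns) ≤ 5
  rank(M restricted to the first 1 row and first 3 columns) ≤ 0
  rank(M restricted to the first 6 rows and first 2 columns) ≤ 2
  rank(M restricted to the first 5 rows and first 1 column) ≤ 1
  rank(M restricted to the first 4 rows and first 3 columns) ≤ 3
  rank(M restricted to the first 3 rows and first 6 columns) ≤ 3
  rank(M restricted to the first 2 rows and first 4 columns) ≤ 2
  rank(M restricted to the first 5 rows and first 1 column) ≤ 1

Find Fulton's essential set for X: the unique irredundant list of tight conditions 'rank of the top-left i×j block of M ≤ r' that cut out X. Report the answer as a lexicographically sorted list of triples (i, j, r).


The tightest implied rank at each (i,j), from the 19 conditions:

  row 1: 0  0  0  0  0  0  0  1
  row 2: 0  0  0  1  1  1  1  2
  row 3: 0  0  0  1  1  1  2  3
  row 4: 0  1  1  2  2  2  3  4
  row 5: 0  1  2  3  3  3  4  5
  row 6: 1  2  3  4  4  4  5  6
  row 7: 1  2  3  4  4  5  6  7
  row 8: 1  2  3  4  5  6  7  8

so w = (8, 4, 7, 2, 3, 1, 6, 5).

D(w) has 18 cells with 5 SE-corners; essential set:

[(1, 7, 0), (3, 3, 0), (3, 6, 1), (5, 1, 0), (7, 5, 4)]


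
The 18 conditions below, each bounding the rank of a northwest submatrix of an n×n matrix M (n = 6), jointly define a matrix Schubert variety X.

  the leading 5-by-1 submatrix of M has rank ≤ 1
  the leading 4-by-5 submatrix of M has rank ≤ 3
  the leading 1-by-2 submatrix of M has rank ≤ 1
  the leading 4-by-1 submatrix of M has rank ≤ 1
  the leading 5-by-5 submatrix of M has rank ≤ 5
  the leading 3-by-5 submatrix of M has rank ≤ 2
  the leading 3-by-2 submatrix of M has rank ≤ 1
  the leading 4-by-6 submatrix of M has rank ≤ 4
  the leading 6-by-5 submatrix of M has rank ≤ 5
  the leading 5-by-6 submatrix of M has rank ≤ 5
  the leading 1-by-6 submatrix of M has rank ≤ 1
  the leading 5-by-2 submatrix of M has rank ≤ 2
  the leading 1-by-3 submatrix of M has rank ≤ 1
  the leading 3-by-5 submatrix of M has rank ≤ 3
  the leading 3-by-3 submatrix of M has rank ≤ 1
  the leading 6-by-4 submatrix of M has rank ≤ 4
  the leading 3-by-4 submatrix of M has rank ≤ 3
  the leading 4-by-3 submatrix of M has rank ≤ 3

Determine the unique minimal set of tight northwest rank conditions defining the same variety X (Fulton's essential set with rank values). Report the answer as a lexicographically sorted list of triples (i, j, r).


Reconstructing r_w from the 18 given conditions:

  R[1]: 1, 1, 1, 1, 1, 1
  R[2]: 1, 1, 1, 2, 2, 2
  R[3]: 1, 1, 1, 2, 2, 3
  R[4]: 1, 2, 2, 3, 3, 4
  R[5]: 1, 2, 3, 4, 4, 5
  R[6]: 1, 2, 3, 4, 5, 6

the unique w with this rank table is (1, 4, 6, 2, 3, 5).

ℓ(w)=5; the 2 essential cells (i,j,r):

[(3, 3, 1), (3, 5, 2)]


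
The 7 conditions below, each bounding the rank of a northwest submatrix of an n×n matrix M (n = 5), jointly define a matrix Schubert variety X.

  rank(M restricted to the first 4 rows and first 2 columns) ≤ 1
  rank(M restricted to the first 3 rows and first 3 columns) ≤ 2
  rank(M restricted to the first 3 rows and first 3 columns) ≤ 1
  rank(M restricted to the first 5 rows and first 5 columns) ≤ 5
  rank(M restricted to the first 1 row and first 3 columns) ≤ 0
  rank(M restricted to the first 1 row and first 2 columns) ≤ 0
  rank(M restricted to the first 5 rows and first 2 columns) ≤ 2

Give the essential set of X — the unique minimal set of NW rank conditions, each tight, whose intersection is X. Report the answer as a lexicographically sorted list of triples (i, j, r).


Propagating the 7 rank bounds to every northwest block:

  i=1: 0 | 0 | 0 | 1 | 1
  i=2: 1 | 1 | 1 | 2 | 2
  i=3: 1 | 1 | 1 | 2 | 3
  i=4: 1 | 1 | 2 | 3 | 4
  i=5: 1 | 2 | 3 | 4 | 5

second differences of R give the permutation w = (4, 1, 5, 3, 2).

3 SE-corners of the 6-cell Rothe diagram give Ess(w):

[(1, 3, 0), (3, 3, 1), (4, 2, 1)]


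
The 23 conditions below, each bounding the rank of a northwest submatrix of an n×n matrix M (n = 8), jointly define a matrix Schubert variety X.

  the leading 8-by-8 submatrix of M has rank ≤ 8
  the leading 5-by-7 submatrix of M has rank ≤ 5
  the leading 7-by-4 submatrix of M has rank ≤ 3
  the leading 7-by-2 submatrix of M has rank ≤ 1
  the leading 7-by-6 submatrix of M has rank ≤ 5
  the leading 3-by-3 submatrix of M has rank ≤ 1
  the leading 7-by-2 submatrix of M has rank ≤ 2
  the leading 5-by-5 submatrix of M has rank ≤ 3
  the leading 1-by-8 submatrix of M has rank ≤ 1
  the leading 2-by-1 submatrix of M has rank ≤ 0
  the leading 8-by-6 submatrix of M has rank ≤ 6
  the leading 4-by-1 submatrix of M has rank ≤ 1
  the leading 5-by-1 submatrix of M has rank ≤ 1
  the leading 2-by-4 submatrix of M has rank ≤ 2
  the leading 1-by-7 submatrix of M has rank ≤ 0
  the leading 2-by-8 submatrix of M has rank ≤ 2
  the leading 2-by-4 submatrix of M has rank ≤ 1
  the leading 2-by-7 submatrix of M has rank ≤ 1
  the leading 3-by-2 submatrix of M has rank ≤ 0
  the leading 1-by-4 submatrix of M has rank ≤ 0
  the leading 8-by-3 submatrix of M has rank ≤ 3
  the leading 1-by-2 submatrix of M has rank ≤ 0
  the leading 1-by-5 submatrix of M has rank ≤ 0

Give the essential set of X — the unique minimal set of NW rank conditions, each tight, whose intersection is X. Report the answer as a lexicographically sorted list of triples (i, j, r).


Recovering R(i,j) via the rank-extension bound from the 23 conditions:

  i=1: 0, 0, 0, 0, 0, 0, 0, 1
  i=2: 0, 0, 1, 1, 1, 1, 1, 2
  i=3: 0, 0, 1, 2, 2, 2, 2, 3
  i=4: 1, 1, 2, 3, 3, 3, 3, 4
  i=5: 1, 1, 2, 3, 3, 4, 4, 5
  i=6: 1, 1, 2, 3, 4, 5, 5, 6
  i=7: 1, 1, 2, 3, 4, 5, 6, 7
  i=8: 1, 2, 3, 4, 5, 6, 7, 8

reading off 1-entries of Δ²R: w = (8, 3, 4, 1, 6, 5, 7, 2).

4 SE-corners of the 15-cell Rothe diagram give Ess(w):

[(1, 7, 0), (3, 2, 0), (5, 5, 3), (7, 2, 1)]


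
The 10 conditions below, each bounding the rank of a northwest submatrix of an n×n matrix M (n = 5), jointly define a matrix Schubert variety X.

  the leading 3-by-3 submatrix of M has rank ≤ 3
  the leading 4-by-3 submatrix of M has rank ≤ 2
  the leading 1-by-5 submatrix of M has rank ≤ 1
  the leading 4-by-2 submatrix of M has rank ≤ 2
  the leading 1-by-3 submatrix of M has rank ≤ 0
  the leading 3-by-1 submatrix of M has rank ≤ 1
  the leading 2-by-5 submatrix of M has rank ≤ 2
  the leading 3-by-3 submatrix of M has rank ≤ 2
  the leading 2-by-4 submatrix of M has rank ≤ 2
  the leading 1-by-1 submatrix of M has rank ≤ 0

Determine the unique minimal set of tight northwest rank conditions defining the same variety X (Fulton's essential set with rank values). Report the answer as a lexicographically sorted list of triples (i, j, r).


Rank table r_w(5×5) implied by the 10 constraints:

  row 1: 0, 0, 0, 1, 1
  row 2: 1, 1, 1, 2, 2
  row 3: 1, 2, 2, 3, 3
  row 4: 1, 2, 2, 3, 4
  row 5: 1, 2, 3, 4, 5

reading off 1-entries of Δ²R: w = (4, 1, 2, 5, 3).

Fulton essential set (2 of the 4 Rothe cells):

[(1, 3, 0), (4, 3, 2)]


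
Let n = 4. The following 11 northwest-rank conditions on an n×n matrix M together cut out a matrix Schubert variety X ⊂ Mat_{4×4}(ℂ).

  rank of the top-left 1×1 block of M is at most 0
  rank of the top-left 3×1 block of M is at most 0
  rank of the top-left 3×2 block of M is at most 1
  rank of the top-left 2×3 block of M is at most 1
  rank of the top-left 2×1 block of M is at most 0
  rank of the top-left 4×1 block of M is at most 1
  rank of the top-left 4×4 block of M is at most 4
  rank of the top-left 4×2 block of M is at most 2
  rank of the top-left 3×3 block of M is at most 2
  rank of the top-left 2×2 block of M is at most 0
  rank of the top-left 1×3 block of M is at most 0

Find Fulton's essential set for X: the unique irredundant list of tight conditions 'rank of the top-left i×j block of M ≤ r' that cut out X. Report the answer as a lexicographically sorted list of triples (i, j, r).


Recovering R(i,j) via the rank-extension bound from the 11 conditions:

  i=1: 0 | 0 | 0 | 1
  i=2: 0 | 0 | 1 | 2
  i=3: 0 | 1 | 2 | 3
  i=4: 1 | 2 | 3 | 4

reading off 1-entries of Δ²R: w = (4, 3, 2, 1).

Rothe diagram D(w) (6 cells), 3 SE-corners (essential conditions):

[(1, 3, 0), (2, 2, 0), (3, 1, 0)]


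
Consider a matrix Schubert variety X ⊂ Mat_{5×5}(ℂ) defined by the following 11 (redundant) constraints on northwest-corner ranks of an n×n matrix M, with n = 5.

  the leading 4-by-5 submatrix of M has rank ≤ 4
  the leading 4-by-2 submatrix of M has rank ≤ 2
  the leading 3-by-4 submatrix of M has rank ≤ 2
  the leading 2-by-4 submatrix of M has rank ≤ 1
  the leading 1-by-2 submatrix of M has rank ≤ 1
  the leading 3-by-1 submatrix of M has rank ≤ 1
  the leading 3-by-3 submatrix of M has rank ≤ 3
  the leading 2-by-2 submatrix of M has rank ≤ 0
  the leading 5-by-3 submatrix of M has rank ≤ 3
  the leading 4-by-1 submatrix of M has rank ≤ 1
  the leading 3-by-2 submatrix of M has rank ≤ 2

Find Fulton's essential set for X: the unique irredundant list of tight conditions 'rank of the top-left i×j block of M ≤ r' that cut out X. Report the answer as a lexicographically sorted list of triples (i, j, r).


Recovering R(i,j) via the rank-extension bound from the 11 conditions:

  R[1]: 0, 0, 1, 1, 1
  R[2]: 0, 0, 1, 1, 2
  R[3]: 1, 1, 2, 2, 3
  R[4]: 1, 2, 3, 3, 4
  R[5]: 1, 2, 3, 4, 5

the unique w with this rank table is (3, 5, 1, 2, 4).

Fulton essential set (2 of the 5 Rothe cells):

[(2, 2, 0), (2, 4, 1)]


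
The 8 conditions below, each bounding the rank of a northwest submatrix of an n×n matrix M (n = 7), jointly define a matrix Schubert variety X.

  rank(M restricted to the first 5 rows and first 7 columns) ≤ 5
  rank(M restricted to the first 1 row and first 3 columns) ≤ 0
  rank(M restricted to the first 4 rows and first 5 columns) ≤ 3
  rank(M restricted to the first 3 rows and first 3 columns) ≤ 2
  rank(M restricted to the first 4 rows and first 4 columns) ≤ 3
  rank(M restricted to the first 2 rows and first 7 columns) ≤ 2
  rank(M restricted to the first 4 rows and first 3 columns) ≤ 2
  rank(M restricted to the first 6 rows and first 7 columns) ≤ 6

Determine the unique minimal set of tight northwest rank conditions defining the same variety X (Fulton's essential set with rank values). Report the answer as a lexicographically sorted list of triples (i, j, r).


Reconstructing r_w from the 8 given conditions:

  i=1: 0 0 0 1 1 1 1
  i=2: 1 1 1 2 2 2 2
  i=3: 1 2 2 3 3 3 3
  i=4: 1 2 2 3 3 4 4
  i=5: 1 2 3 4 4 5 5
  i=6: 1 2 3 4 5 6 6
  i=7: 1 2 3 4 5 6 7

so w = (4, 1, 2, 6, 3, 5, 7).

3 SE-corners of the 5-cell Rothe diagram give Ess(w):

[(1, 3, 0), (4, 3, 2), (4, 5, 3)]


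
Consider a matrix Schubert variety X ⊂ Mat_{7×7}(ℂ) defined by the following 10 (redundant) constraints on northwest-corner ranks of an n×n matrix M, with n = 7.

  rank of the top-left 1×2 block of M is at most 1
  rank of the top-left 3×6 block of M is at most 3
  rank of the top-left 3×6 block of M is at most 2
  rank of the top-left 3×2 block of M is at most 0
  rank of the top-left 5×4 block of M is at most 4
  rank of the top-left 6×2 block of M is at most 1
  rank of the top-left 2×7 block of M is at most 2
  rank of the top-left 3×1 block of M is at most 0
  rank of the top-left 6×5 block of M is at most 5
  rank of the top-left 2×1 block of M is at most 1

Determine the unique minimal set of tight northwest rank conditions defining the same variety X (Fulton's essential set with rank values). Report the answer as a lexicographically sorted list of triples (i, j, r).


Recovering R(i,j) via the rank-extension bound from the 10 conditions:

  R[1]: 0 0 1 1 1 1 1
  R[2]: 0 0 1 2 2 2 2
  R[3]: 0 0 1 2 2 2 3
  R[4]: 1 1 2 3 3 3 4
  R[5]: 1 1 2 3 4 4 5
  R[6]: 1 1 2 3 4 5 6
  R[7]: 1 2 3 4 5 6 7

reading off 1-entries of Δ²R: w = (3, 4, 7, 1, 5, 6, 2).

3 SE-corners of the 10-cell Rothe diagram give Ess(w):

[(3, 2, 0), (3, 6, 2), (6, 2, 1)]


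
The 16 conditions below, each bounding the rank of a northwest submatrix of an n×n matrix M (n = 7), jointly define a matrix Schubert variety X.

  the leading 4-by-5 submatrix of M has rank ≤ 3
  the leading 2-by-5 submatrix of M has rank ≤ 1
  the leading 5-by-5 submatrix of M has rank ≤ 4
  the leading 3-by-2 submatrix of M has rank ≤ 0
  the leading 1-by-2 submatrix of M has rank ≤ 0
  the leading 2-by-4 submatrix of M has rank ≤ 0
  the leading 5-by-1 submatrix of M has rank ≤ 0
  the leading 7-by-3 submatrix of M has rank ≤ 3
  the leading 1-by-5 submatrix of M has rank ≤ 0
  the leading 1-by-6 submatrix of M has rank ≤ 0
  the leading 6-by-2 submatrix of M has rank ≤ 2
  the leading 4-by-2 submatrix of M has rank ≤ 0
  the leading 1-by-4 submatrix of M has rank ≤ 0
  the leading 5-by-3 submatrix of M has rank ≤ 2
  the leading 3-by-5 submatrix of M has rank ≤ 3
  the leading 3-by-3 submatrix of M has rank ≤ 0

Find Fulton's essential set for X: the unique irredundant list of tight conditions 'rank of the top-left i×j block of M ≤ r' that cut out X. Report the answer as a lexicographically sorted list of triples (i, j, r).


Rank table r_w(7×7) implied by the 16 constraints:

  i=1: 0 0 0 0 0 0 1
  i=2: 0 0 0 0 1 1 2
  i=3: 0 0 0 1 2 2 3
  i=4: 0 0 1 2 3 3 4
  i=5: 0 1 2 3 4 4 5
  i=6: 1 2 3 4 5 5 6
  i=7: 1 2 3 4 5 6 7

hence w(1..7) = (7, 5, 4, 3, 2, 1, 6).

Fulton essential set (5 of the 16 Rothe cells):

[(1, 6, 0), (2, 4, 0), (3, 3, 0), (4, 2, 0), (5, 1, 0)]


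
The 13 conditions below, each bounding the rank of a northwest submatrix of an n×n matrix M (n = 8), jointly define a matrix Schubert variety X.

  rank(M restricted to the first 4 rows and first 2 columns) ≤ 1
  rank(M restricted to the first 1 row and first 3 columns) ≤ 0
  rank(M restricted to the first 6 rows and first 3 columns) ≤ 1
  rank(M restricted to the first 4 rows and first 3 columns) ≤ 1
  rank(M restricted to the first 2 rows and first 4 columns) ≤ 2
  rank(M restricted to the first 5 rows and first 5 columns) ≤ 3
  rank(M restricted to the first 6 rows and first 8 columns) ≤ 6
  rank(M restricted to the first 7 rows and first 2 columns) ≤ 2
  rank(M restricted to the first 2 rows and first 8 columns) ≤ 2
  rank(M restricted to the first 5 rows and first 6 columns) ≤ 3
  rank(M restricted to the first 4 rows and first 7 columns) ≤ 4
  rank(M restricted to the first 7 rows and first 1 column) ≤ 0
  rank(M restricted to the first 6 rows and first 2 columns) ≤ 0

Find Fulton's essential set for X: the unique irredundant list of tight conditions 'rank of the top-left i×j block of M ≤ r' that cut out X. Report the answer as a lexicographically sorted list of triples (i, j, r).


Computing R[i][j] = min implied NW-rank bound (n=8, 13 conditions):

  i=1: 0 0 0 1 1 1 1 1
  i=2: 0 0 1 2 2 2 2 2
  i=3: 0 0 1 2 3 3 3 3
  i=4: 0 0 1 2 3 3 4 4
  i=5: 0 0 1 2 3 3 4 5
  i=6: 0 0 1 2 3 4 5 6
  i=7: 0 1 2 3 4 5 6 7
  i=8: 1 2 3 4 5 6 7 8

hence w(1..8) = (4, 3, 5, 7, 8, 6, 2, 1).

|D(w)|=16, |Ess(w)|=4:

[(1, 3, 0), (5, 6, 3), (6, 2, 0), (7, 1, 0)]


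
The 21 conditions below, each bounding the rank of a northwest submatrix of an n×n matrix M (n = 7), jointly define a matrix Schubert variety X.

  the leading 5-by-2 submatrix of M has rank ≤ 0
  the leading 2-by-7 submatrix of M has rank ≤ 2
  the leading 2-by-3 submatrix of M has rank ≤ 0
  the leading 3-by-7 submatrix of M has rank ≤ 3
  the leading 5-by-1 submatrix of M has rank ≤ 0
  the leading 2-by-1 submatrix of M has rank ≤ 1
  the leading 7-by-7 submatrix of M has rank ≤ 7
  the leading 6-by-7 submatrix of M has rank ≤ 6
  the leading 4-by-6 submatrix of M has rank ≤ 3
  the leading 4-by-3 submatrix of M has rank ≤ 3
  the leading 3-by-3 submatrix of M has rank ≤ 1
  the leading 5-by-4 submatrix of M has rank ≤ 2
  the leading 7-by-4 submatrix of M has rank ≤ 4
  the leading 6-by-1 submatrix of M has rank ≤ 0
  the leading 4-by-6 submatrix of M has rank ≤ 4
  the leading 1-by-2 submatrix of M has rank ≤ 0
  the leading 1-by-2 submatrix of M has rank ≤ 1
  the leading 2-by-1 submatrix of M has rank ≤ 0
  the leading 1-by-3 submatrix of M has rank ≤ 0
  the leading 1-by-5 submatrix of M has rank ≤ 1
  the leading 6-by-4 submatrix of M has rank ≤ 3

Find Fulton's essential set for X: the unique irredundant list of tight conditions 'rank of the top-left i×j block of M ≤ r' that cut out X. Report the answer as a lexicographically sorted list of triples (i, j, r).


Recovering R(i,j) via the rank-extension bound from the 21 conditions:

  i=1: 0 | 0 | 0 | 1 | 1 | 1 | 1
  i=2: 0 | 0 | 0 | 1 | 2 | 2 | 2
  i=3: 0 | 0 | 1 | 2 | 3 | 3 | 3
  i=4: 0 | 0 | 1 | 2 | 3 | 3 | 4
  i=5: 0 | 0 | 1 | 2 | 3 | 4 | 5
  i=6: 0 | 1 | 2 | 3 | 4 | 5 | 6
  i=7: 1 | 2 | 3 | 4 | 5 | 6 | 7

so w = (4, 5, 3, 7, 6, 2, 1).

Rothe diagram D(w) (14 cells), 4 SE-corners (essential conditions):

[(2, 3, 0), (4, 6, 3), (5, 2, 0), (6, 1, 0)]
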